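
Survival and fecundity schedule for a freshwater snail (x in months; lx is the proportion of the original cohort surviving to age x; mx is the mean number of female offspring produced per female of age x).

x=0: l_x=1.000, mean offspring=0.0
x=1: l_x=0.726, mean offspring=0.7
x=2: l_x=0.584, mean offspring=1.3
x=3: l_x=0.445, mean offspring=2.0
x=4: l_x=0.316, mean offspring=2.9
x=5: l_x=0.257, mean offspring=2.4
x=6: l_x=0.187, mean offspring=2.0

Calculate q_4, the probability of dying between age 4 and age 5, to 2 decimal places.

0.19

q_4 = (l_4 − l_5) / l_4 = (0.316 − 0.257) / 0.316
     = 0.059 / 0.316 = 0.186709… → 0.19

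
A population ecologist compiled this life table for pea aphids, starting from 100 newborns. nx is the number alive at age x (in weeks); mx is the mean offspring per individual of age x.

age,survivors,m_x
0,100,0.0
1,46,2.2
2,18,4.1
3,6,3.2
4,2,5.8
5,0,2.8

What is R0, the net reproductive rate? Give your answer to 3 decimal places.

lx = nx/n0 = nx/100: 1, 0.46, 0.18, 0.06, 0.02, 0
lx·mx by age: 0, 1.012, 0.738, 0.192, 0.116, 0
R0 = Σ lx·mx = 2.058 → 2.058

2.058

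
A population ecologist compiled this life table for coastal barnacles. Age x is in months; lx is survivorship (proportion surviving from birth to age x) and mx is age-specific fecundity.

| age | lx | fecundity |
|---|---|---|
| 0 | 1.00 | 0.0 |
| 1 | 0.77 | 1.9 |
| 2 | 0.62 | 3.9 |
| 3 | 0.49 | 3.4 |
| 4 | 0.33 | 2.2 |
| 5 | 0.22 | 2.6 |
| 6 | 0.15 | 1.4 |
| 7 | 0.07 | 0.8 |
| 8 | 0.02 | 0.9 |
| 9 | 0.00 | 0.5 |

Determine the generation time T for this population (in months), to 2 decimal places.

2.65

lx·mx: 0, 1.463, 2.418, 1.666, 0.726, 0.572, 0.21, 0.056, 0.018, 0 → R0 = 7.129
x·lx·mx: 0, 1.463, 4.836, 4.998, 2.904, 2.86, 1.26, 0.392, 0.144, 0 → Σ = 18.857
T = 18.857 / 7.129 = 2.645112… → 2.65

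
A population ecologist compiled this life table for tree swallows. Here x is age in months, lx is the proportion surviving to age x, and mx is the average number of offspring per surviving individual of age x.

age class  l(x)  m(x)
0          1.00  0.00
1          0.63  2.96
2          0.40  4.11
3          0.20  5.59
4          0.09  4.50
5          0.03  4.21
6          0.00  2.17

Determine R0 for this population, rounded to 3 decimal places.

5.158

lx·mx by age: 0, 1.8648, 1.644, 1.118, 0.405, 0.1263, 0
R0 = Σ lx·mx = 5.1581 → 5.158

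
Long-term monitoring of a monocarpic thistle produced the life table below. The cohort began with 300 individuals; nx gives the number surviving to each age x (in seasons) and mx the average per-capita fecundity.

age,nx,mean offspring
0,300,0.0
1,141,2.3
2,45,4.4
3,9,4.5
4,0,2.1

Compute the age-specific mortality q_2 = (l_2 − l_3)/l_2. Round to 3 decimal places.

0.800

lx = nx/n0 = nx/300: 1, 0.47, 0.15, 0.03, 0
q_2 = (l_2 − l_3) / l_2 = (0.15 − 0.03) / 0.15
     = 0.12 / 0.15 = 0.8 → 0.800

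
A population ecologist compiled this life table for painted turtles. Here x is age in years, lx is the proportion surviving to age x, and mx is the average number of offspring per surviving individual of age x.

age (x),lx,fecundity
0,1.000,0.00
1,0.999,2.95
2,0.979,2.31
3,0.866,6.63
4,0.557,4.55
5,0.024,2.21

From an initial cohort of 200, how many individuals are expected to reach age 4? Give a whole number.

111

Expected survivors = N0 · l_4 = 200 × 0.557 = 111.4 → 111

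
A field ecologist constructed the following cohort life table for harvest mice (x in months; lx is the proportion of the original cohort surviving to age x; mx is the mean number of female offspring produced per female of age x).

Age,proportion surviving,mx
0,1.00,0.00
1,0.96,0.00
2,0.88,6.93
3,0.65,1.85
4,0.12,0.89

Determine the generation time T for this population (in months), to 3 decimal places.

2.191

lx·mx: 0, 0, 6.0984, 1.2025, 0.1068 → R0 = 7.4077
x·lx·mx: 0, 0, 12.1968, 3.6075, 0.4272 → Σ = 16.2315
T = 16.2315 / 7.4077 = 2.191166… → 2.191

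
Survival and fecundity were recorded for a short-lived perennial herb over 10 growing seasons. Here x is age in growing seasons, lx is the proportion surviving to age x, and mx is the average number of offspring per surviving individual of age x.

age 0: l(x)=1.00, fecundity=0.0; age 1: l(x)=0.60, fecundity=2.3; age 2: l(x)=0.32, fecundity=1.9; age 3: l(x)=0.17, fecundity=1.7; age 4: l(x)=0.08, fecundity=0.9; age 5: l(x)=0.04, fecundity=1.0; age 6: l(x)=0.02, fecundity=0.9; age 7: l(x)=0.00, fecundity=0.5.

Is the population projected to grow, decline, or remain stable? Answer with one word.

R0 = Σ lx·mx = 0 + 1.38 + 0.608 + 0.289 + 0.072 + 0.04 + 0.018 + 0 = 2.407
R0 > 1, so the population is growing.

growing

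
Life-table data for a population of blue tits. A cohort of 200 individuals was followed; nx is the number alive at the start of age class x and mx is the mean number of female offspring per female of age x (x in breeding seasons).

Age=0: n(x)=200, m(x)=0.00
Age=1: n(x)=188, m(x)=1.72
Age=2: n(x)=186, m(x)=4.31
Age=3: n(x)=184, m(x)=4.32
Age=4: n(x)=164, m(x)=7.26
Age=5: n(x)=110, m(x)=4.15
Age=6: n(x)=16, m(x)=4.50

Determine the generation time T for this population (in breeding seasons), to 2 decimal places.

3.24

lx = nx/n0 = nx/200: 1, 0.94, 0.93, 0.92, 0.82, 0.55, 0.08
lx·mx: 0, 1.6168, 4.0083, 3.9744, 5.9532, 2.2825, 0.36 → R0 = 18.1952
x·lx·mx: 0, 1.6168, 8.0166, 11.9232, 23.8128, 11.4125, 2.16 → Σ = 58.9419
T = 58.9419 / 18.1952 = 3.23942… → 3.24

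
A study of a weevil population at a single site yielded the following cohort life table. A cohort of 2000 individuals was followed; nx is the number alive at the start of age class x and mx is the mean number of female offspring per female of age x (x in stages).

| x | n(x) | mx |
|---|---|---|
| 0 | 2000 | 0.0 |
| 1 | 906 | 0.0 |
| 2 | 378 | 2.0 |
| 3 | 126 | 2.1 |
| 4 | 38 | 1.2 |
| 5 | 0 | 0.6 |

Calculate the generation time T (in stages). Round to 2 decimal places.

2.33

lx = nx/n0 = nx/2000: 1, 0.453, 0.189, 0.063, 0.019, 0
lx·mx: 0, 0, 0.378, 0.1323, 0.0228, 0 → R0 = 0.5331
x·lx·mx: 0, 0, 0.756, 0.3969, 0.0912, 0 → Σ = 1.2441
T = 1.2441 / 0.5331 = 2.333708… → 2.33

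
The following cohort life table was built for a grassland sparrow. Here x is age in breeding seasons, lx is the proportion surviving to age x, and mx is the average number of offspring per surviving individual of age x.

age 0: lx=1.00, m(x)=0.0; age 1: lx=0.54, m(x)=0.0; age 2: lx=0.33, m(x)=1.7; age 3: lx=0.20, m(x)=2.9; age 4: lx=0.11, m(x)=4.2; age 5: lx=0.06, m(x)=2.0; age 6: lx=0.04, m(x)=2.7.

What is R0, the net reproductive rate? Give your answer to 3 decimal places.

1.831

lx·mx by age: 0, 0, 0.561, 0.58, 0.462, 0.12, 0.108
R0 = Σ lx·mx = 1.831 → 1.831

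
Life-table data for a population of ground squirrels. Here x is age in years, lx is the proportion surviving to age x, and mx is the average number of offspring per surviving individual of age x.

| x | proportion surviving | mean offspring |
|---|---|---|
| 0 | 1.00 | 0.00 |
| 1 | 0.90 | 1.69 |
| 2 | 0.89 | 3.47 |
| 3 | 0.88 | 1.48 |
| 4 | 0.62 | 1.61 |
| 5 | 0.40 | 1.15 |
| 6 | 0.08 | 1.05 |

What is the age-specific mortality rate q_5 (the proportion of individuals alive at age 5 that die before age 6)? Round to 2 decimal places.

0.80

q_5 = (l_5 − l_6) / l_5 = (0.4 − 0.08) / 0.4
     = 0.32 / 0.4 = 0.8 → 0.80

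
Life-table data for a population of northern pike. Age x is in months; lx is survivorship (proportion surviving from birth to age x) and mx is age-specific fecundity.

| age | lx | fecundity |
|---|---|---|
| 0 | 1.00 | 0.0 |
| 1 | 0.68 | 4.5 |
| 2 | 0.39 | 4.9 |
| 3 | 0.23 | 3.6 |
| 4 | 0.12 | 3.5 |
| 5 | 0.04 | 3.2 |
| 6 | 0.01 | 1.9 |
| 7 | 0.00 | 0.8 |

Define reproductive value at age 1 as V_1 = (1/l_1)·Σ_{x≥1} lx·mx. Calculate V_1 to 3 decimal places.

lx·mx for x ≥ 1: 3.06, 1.911, 0.828, 0.42, 0.128, 0.019, 0 → sum = 6.366
V_1 = 6.366 / l_1 = 6.366 / 0.68 = 9.361765… → 9.362

9.362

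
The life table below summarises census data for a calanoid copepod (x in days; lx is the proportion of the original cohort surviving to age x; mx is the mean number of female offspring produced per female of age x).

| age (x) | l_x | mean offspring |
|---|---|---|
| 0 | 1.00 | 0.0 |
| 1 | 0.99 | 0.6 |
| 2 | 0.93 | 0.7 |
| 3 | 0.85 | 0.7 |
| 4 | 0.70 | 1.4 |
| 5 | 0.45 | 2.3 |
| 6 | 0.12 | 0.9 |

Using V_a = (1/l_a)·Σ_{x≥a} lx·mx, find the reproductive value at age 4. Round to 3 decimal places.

lx·mx for x ≥ 4: 0.98, 1.035, 0.108 → sum = 2.123
V_4 = 2.123 / l_4 = 2.123 / 0.7 = 3.032857… → 3.033

3.033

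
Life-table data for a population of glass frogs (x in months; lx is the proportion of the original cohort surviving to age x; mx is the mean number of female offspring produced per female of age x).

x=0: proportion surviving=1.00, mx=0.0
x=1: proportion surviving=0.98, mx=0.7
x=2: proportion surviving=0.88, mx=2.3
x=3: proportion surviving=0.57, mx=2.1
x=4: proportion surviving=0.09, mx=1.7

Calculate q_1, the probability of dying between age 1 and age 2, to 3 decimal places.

0.102

q_1 = (l_1 − l_2) / l_1 = (0.98 − 0.88) / 0.98
     = 0.1 / 0.98 = 0.102041… → 0.102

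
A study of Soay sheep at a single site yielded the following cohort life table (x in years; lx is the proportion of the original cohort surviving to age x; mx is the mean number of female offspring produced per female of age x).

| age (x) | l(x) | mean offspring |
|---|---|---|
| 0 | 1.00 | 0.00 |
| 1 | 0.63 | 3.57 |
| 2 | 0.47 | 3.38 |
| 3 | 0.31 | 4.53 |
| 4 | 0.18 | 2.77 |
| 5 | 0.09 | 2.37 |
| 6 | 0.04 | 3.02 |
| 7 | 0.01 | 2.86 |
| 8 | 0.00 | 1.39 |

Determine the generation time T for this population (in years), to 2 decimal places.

2.23

lx·mx: 0, 2.2491, 1.5886, 1.4043, 0.4986, 0.2133, 0.1208, 0.0286, 0 → R0 = 6.1033
x·lx·mx: 0, 2.2491, 3.1772, 4.2129, 1.9944, 1.0665, 0.7248, 0.2002, 0 → Σ = 13.6251
T = 13.6251 / 6.1033 = 2.232415… → 2.23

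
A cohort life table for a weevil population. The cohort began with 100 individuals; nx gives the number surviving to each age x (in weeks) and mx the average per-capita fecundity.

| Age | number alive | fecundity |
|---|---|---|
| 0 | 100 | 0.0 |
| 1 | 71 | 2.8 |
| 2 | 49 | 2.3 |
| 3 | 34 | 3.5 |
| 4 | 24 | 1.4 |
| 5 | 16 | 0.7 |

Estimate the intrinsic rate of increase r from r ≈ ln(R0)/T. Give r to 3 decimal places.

lx = nx/n0 = nx/100: 1, 0.71, 0.49, 0.34, 0.24, 0.16
R0 = Σ lx·mx = 0 + 1.988 + 1.127 + 1.19 + 0.336 + 0.112 = 4.753
Σ x·lx·mx = 9.716; T = 9.716/4.753 = 2.04418…
r ≈ ln(R0)/T = ln(4.753)/2.04418… = 0.76254… → 0.763

0.763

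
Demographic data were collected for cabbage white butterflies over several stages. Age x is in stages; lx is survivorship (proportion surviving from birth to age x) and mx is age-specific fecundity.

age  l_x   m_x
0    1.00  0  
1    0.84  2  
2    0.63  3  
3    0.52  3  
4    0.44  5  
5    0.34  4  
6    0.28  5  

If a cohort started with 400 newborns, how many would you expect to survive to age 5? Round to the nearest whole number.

Expected survivors = N0 · l_5 = 400 × 0.34 = 136 → 136

136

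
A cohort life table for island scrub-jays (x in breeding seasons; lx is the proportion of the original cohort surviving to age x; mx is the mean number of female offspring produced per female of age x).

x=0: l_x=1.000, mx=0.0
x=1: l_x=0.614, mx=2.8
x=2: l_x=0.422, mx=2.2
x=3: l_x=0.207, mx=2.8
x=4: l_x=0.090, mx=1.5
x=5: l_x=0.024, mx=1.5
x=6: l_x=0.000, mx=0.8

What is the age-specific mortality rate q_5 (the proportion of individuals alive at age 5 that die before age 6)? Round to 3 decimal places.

q_5 = (l_5 − l_6) / l_5 = (0.024 − 0) / 0.024
     = 0.024 / 0.024 = 1 → 1.000

1.000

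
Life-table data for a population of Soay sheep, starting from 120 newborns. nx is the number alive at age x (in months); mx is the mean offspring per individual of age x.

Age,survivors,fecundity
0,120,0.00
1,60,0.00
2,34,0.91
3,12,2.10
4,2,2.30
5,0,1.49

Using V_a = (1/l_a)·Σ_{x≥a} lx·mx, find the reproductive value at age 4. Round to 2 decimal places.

lx = nx/n0 = nx/120: 1, 0.5, 0.28333…, 0.1, 0.01667…, 0
lx·mx for x ≥ 4: 0.038333…, 0 → sum = 0.038333…
V_4 = 0.038333… / l_4 = 0.038333… / 0.016667… = 2.3… → 2.30

2.30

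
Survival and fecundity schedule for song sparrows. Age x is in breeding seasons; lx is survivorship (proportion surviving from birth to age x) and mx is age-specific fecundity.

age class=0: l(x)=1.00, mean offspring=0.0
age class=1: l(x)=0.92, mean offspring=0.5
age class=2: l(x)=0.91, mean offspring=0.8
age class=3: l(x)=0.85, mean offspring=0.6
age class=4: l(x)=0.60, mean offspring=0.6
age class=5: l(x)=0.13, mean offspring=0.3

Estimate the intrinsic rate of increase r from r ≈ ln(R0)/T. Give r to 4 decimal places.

R0 = Σ lx·mx = 0 + 0.46 + 0.728 + 0.51 + 0.36 + 0.039 = 2.097
Σ x·lx·mx = 5.081; T = 5.081/2.097 = 2.42299…
r ≈ ln(R0)/T = ln(2.097)/2.42299… = 0.305618… → 0.3056

0.3056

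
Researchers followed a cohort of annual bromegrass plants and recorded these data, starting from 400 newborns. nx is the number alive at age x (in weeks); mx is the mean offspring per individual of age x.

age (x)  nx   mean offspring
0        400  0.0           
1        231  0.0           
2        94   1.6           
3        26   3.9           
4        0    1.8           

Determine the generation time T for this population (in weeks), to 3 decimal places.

2.403

lx = nx/n0 = nx/400: 1, 0.5775, 0.235, 0.065, 0
lx·mx: 0, 0, 0.376, 0.2535, 0 → R0 = 0.6295
x·lx·mx: 0, 0, 0.752, 0.7605, 0 → Σ = 1.5125
T = 1.5125 / 0.6295 = 2.402701… → 2.403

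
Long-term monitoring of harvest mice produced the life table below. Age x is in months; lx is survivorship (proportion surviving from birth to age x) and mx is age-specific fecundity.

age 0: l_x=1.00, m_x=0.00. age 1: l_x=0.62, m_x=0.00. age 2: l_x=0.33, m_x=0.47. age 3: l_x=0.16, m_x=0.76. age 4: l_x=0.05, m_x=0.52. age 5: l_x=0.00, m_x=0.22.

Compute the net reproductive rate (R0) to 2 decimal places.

0.30

lx·mx by age: 0, 0, 0.1551, 0.1216, 0.026, 0
R0 = Σ lx·mx = 0.3027 → 0.30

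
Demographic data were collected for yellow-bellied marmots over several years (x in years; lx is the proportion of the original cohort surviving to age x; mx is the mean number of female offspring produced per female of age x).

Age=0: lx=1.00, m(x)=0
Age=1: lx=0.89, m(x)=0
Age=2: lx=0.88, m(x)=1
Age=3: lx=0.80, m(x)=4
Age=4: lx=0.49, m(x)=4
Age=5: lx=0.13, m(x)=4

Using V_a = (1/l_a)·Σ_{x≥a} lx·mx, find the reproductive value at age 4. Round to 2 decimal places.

5.06

lx·mx for x ≥ 4: 1.96, 0.52 → sum = 2.48
V_4 = 2.48 / l_4 = 2.48 / 0.49 = 5.061224… → 5.06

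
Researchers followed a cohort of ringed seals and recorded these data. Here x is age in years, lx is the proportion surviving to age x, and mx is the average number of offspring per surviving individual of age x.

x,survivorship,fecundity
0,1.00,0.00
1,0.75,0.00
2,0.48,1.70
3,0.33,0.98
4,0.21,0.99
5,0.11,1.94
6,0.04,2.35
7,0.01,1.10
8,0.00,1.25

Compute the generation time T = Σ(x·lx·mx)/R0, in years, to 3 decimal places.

lx·mx: 0, 0, 0.816, 0.3234, 0.2079, 0.2134, 0.094, 0.011, 0 → R0 = 1.6657
x·lx·mx: 0, 0, 1.632, 0.9702, 0.8316, 1.067, 0.564, 0.077, 0 → Σ = 5.1418
T = 5.1418 / 1.6657 = 3.08687… → 3.087

3.087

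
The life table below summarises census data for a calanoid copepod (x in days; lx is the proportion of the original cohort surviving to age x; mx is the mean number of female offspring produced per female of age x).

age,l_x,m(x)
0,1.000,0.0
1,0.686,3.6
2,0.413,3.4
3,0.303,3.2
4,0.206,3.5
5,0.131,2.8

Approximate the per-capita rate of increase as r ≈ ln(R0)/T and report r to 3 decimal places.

0.818

R0 = Σ lx·mx = 0 + 2.4696 + 1.4042 + 0.9696 + 0.721 + 0.3668 = 5.9312
Σ x·lx·mx = 12.9048; T = 12.9048/5.9312 = 2.17575…
r ≈ ln(R0)/T = ln(5.9312)/2.17575… = 0.81821… → 0.818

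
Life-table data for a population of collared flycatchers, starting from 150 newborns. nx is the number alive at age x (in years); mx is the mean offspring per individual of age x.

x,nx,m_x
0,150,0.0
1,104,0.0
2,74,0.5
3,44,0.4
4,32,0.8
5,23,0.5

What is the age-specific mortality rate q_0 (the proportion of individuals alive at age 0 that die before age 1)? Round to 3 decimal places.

lx = nx/n0 = nx/150: 1, 0.69333…, 0.49333…, 0.29333…, 0.21333…, 0.15333…
q_0 = (l_0 − l_1) / l_0 = (1 − 0.693333…) / 1
     = 0.306667… / 1 = 0.306667… → 0.307

0.307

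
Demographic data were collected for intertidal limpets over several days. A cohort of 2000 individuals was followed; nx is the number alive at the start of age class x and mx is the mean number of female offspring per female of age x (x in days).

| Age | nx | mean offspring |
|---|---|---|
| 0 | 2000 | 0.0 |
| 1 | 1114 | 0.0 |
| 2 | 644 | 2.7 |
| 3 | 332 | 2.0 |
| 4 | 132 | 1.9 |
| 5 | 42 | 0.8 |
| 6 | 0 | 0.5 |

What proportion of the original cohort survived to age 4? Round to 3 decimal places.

0.066

l_4 = n_4/n_0 = 132/2000 = 0.066 → 0.066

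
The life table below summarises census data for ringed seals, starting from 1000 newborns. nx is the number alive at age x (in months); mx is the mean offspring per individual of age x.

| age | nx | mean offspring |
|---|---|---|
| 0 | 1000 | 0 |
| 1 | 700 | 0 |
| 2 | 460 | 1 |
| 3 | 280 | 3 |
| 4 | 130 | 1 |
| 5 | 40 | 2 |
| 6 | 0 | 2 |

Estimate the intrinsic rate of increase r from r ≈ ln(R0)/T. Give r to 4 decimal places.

lx = nx/n0 = nx/1000: 1, 0.7, 0.46, 0.28, 0.13, 0.04, 0
R0 = Σ lx·mx = 0 + 0 + 0.46 + 0.84 + 0.13 + 0.08 + 0 = 1.51
Σ x·lx·mx = 4.36; T = 4.36/1.51 = 2.88742…
r ≈ ln(R0)/T = ln(1.51)/2.88742… = 0.142726… → 0.1427

0.1427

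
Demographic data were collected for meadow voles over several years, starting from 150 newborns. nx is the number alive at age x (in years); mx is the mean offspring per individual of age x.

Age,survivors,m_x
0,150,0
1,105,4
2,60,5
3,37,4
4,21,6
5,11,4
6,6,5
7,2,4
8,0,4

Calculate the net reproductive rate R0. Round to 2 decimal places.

lx = nx/n0 = nx/150: 1, 0.7, 0.4, 0.24667…, 0.14, 0.07333…, 0.04, 0.01333…, 0
lx·mx by age: 0, 2.8, 2, 0.986667…, 0.84, 0.293333…, 0.2, 0.053333…, 0
R0 = Σ lx·mx = 7.173333… → 7.17

7.17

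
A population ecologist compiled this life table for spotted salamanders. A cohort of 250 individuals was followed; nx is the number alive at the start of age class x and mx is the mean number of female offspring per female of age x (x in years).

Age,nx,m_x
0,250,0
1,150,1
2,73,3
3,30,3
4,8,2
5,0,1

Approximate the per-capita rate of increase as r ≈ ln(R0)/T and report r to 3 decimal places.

0.331

lx = nx/n0 = nx/250: 1, 0.6, 0.292, 0.12, 0.032, 0
R0 = Σ lx·mx = 0 + 0.6 + 0.876 + 0.36 + 0.064 + 0 = 1.9
Σ x·lx·mx = 3.688; T = 3.688/1.9 = 1.94105…
r ≈ ln(R0)/T = ln(1.9)/1.94105… = 0.33067… → 0.331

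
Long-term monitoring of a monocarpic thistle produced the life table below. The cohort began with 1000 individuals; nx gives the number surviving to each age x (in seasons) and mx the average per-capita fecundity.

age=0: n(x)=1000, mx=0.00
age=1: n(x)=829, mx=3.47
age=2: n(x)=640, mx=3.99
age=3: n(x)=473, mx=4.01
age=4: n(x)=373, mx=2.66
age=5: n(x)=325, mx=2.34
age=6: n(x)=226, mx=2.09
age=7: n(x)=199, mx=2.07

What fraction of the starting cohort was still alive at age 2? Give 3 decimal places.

l_2 = n_2/n_0 = 640/1000 = 0.64 → 0.640

0.640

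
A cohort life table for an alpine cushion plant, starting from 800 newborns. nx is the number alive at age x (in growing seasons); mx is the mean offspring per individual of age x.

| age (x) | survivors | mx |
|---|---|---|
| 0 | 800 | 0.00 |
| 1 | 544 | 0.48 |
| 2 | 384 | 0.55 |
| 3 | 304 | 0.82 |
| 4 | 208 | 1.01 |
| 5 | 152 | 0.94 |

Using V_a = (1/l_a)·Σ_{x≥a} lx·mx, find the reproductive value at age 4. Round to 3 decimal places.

lx = nx/n0 = nx/800: 1, 0.68, 0.48, 0.38, 0.26, 0.19
lx·mx for x ≥ 4: 0.2626, 0.1786 → sum = 0.4412
V_4 = 0.4412 / l_4 = 0.4412 / 0.26 = 1.696923… → 1.697

1.697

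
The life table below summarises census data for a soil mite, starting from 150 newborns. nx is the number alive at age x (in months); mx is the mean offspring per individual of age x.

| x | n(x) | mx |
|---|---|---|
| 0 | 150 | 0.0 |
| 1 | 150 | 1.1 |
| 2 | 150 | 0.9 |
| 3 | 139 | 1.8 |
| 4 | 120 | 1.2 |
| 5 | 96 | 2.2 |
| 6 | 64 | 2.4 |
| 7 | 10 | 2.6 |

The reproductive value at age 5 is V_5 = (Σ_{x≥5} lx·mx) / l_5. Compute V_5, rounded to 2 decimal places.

4.07

lx = nx/n0 = nx/150: 1, 1, 1, 0.92667…, 0.8, 0.64, 0.42667…, 0.06667…
lx·mx for x ≥ 5: 1.408, 1.024…, 0.173333… → sum = 2.605333…
V_5 = 2.605333… / l_5 = 2.605333… / 0.64 = 4.070833… → 4.07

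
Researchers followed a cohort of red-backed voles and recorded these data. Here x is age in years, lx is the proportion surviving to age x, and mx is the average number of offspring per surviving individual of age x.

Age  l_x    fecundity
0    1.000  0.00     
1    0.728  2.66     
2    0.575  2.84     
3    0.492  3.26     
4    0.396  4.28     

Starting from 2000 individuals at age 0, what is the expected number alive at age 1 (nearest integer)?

1456

Expected survivors = N0 · l_1 = 2000 × 0.728 = 1456 → 1456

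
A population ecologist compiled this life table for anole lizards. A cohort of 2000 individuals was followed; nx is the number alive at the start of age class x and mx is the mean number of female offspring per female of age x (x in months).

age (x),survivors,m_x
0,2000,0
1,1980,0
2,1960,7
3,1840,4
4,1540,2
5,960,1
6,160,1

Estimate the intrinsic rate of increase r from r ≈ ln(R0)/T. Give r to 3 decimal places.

lx = nx/n0 = nx/2000: 1, 0.99, 0.98, 0.92, 0.77, 0.48, 0.08
R0 = Σ lx·mx = 0 + 0 + 6.86 + 3.68 + 1.54 + 0.48 + 0.08 = 12.64
Σ x·lx·mx = 33.8; T = 33.8/12.64 = 2.67405…
r ≈ ln(R0)/T = ln(12.64)/2.67405… = 0.9487… → 0.949

0.949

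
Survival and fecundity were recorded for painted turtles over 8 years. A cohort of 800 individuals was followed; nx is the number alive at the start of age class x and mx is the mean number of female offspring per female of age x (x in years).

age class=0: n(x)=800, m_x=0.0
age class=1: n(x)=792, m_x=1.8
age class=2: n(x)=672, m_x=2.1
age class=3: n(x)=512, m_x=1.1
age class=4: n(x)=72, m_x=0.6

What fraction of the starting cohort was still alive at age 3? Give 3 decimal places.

0.640

l_3 = n_3/n_0 = 512/800 = 0.64 → 0.640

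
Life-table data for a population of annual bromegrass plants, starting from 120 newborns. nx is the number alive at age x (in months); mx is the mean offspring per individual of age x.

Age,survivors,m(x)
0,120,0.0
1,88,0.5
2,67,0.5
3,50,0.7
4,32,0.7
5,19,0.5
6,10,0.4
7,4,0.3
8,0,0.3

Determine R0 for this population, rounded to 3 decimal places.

lx = nx/n0 = nx/120: 1, 0.73333…, 0.55833…, 0.41667…, 0.26667…, 0.15833…, 0.08333…, 0.03333…, 0
lx·mx by age: 0, 0.366667…, 0.279167…, 0.291667…, 0.186667…, 0.079167…, 0.033333…, 0.01…, 0
R0 = Σ lx·mx = 1.246667… → 1.247

1.247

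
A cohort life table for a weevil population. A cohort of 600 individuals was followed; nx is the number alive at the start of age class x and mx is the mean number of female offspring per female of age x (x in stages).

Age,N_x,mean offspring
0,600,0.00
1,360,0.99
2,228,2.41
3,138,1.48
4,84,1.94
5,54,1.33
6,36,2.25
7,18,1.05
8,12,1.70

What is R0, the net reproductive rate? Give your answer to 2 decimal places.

lx = nx/n0 = nx/600: 1, 0.6, 0.38, 0.23, 0.14, 0.09, 0.06, 0.03, 0.02
lx·mx by age: 0, 0.594, 0.9158, 0.3404, 0.2716, 0.1197, 0.135, 0.0315, 0.034
R0 = Σ lx·mx = 2.442 → 2.44

2.44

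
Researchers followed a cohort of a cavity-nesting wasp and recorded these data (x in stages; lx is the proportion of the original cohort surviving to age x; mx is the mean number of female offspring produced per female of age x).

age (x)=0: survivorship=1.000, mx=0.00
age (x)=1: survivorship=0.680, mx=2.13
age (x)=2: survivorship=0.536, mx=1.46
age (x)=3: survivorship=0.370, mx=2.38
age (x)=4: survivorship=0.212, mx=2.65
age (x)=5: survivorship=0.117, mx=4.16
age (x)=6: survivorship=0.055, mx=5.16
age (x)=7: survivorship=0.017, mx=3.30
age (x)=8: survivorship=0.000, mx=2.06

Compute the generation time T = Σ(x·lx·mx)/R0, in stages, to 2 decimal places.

lx·mx: 0, 1.4484, 0.78256, 0.8806, 0.5618, 0.48672, 0.2838, 0.0561, 0 → R0 = 4.49998
x·lx·mx: 0, 1.4484, 1.56512, 2.6418, 2.2472, 2.4336, 1.7028, 0.3927, 0 → Σ = 12.43162
T = 12.43162 / 4.49998 = 2.762595… → 2.76

2.76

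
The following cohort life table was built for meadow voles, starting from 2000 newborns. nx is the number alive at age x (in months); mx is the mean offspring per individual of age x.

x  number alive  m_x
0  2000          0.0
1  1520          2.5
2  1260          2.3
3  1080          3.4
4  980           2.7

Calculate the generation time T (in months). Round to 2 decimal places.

lx = nx/n0 = nx/2000: 1, 0.76, 0.63, 0.54, 0.49
lx·mx: 0, 1.9, 1.449, 1.836, 1.323 → R0 = 6.508
x·lx·mx: 0, 1.9, 2.898, 5.508, 5.292 → Σ = 15.598
T = 15.598 / 6.508 = 2.396742… → 2.40

2.40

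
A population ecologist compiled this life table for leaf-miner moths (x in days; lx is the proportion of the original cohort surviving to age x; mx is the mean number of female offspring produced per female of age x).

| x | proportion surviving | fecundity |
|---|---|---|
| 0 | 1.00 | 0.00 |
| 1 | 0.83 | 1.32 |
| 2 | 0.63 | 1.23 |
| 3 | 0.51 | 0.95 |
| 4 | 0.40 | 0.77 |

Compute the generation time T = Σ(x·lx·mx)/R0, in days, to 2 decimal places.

2.00

lx·mx: 0, 1.0956, 0.7749, 0.4845, 0.308 → R0 = 2.663
x·lx·mx: 0, 1.0956, 1.5498, 1.4535, 1.232 → Σ = 5.3309
T = 5.3309 / 2.663 = 2.00184… → 2.00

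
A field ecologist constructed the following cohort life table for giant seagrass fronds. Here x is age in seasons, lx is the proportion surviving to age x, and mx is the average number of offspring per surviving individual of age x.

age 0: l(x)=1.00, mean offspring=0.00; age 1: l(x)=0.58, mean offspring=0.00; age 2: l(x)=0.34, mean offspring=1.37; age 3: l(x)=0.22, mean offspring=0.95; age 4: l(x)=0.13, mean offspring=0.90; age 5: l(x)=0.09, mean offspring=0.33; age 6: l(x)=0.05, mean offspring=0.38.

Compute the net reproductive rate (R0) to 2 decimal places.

0.84

lx·mx by age: 0, 0, 0.4658, 0.209, 0.117, 0.0297, 0.019
R0 = Σ lx·mx = 0.8405 → 0.84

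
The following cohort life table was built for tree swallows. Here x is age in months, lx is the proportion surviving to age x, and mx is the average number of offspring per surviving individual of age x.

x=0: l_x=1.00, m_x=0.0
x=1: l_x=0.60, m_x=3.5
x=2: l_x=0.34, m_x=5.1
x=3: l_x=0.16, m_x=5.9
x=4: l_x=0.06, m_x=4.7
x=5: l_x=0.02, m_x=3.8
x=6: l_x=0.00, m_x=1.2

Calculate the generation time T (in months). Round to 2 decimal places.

lx·mx: 0, 2.1, 1.734, 0.944, 0.282, 0.076, 0 → R0 = 5.136
x·lx·mx: 0, 2.1, 3.468, 2.832, 1.128, 0.38, 0 → Σ = 9.908
T = 9.908 / 5.136 = 1.929128… → 1.93

1.93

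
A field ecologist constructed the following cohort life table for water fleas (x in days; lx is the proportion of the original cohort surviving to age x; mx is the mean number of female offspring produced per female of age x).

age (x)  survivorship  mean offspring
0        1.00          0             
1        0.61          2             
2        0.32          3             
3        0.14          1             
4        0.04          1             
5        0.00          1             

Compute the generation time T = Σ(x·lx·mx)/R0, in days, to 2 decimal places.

lx·mx: 0, 1.22, 0.96, 0.14, 0.04, 0 → R0 = 2.36
x·lx·mx: 0, 1.22, 1.92, 0.42, 0.16, 0 → Σ = 3.72
T = 3.72 / 2.36 = 1.576271… → 1.58

1.58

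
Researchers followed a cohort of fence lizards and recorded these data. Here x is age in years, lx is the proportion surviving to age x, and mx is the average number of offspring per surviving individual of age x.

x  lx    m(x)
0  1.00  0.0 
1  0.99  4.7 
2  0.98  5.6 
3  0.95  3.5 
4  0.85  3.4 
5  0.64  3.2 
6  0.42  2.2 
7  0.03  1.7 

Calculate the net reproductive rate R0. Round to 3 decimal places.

lx·mx by age: 0, 4.653, 5.488, 3.325, 2.89, 2.048, 0.924, 0.051
R0 = Σ lx·mx = 19.379 → 19.379

19.379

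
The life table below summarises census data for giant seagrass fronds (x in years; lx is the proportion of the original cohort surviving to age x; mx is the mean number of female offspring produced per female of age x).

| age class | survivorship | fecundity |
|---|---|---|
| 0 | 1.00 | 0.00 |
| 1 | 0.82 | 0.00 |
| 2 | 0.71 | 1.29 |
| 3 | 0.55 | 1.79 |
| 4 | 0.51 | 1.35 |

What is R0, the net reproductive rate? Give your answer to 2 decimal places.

2.59

lx·mx by age: 0, 0, 0.9159, 0.9845, 0.6885
R0 = Σ lx·mx = 2.5889 → 2.59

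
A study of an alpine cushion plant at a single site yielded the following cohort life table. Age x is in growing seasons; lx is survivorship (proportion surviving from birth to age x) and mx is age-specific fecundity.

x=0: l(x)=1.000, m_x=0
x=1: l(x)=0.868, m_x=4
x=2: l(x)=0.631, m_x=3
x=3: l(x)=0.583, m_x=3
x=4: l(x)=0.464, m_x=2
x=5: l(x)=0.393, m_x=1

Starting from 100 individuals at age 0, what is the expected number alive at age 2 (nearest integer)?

Expected survivors = N0 · l_2 = 100 × 0.631 = 63.1 → 63

63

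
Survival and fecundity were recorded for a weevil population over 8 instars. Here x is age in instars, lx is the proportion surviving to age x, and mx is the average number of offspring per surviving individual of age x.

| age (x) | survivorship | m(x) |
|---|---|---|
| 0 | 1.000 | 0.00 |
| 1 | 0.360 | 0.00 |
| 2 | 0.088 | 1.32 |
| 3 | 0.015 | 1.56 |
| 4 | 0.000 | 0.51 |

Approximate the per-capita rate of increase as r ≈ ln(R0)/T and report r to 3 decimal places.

-0.908

R0 = Σ lx·mx = 0 + 0 + 0.11616 + 0.0234 + 0 = 0.13956
Σ x·lx·mx = 0.30252; T = 0.30252/0.13956 = 2.16767…
r ≈ ln(R0)/T = ln(0.13956)/2.16767… = -0.90847… → -0.908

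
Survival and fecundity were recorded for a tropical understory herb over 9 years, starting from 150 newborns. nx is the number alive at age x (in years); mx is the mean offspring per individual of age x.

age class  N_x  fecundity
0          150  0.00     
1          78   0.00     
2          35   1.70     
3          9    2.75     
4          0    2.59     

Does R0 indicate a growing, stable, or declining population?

declining

lx = nx/n0 = nx/150: 1, 0.52, 0.23333…, 0.06, 0
R0 = Σ lx·mx = 0 + 0 + 0.396667… + 0.165 + 0 = 0.561667…
R0 < 1, so the population is declining.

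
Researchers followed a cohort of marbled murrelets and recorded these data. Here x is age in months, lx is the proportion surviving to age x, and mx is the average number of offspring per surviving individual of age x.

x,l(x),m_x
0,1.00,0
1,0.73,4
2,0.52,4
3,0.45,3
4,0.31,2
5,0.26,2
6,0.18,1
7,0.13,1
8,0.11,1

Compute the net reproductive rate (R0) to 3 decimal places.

lx·mx by age: 0, 2.92, 2.08, 1.35, 0.62, 0.52, 0.18, 0.13, 0.11
R0 = Σ lx·mx = 7.91 → 7.910

7.910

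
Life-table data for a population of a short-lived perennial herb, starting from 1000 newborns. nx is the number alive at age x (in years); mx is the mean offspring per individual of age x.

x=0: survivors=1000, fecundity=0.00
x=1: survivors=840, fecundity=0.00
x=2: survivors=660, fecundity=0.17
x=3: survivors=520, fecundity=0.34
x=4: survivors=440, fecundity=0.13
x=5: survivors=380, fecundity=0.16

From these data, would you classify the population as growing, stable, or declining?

declining

lx = nx/n0 = nx/1000: 1, 0.84, 0.66, 0.52, 0.44, 0.38
R0 = Σ lx·mx = 0 + 0 + 0.1122 + 0.1768 + 0.0572 + 0.0608 = 0.407
R0 < 1, so the population is declining.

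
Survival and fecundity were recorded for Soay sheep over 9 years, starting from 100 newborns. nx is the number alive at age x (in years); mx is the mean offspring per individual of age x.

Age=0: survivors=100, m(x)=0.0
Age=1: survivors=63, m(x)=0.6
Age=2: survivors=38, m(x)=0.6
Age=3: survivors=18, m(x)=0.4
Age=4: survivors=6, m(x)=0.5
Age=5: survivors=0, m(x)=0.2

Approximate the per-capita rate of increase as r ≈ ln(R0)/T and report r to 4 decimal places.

-0.2090

lx = nx/n0 = nx/100: 1, 0.63, 0.38, 0.18, 0.06, 0
R0 = Σ lx·mx = 0 + 0.378 + 0.228 + 0.072 + 0.03 + 0 = 0.708
Σ x·lx·mx = 1.17; T = 1.17/0.708 = 1.65254…
r ≈ ln(R0)/T = ln(0.708)/1.65254… = -0.208958… → -0.2090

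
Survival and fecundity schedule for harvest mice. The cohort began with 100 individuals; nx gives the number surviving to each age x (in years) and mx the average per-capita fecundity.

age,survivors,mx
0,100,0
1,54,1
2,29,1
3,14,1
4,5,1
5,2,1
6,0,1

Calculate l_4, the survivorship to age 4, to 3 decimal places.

0.050

l_4 = n_4/n_0 = 5/100 = 0.05 → 0.050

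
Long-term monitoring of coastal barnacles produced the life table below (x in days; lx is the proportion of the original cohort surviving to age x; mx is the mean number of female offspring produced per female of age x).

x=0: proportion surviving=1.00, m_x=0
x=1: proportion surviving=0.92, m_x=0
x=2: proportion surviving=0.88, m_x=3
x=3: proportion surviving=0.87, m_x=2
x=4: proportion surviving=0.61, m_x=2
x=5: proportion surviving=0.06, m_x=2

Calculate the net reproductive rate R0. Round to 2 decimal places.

5.72

lx·mx by age: 0, 0, 2.64, 1.74, 1.22, 0.12
R0 = Σ lx·mx = 5.72 → 5.72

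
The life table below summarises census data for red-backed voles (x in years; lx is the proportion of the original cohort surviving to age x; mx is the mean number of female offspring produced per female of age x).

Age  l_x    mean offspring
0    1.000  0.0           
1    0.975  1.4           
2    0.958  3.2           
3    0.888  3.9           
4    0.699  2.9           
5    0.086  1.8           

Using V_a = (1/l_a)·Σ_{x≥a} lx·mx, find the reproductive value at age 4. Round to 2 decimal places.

3.12

lx·mx for x ≥ 4: 2.0271, 0.1548 → sum = 2.1819
V_4 = 2.1819 / l_4 = 2.1819 / 0.699 = 3.121459… → 3.12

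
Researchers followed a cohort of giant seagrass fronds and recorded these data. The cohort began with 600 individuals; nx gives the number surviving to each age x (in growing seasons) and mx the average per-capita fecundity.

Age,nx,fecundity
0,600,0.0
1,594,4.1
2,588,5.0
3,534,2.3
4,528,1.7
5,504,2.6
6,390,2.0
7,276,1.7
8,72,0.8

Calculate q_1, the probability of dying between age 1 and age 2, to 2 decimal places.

lx = nx/n0 = nx/600: 1, 0.99, 0.98, 0.89, 0.88, 0.84, 0.65, 0.46, 0.12
q_1 = (l_1 − l_2) / l_1 = (0.99 − 0.98) / 0.99
     = 0.01 / 0.99 = 0.010101… → 0.01

0.01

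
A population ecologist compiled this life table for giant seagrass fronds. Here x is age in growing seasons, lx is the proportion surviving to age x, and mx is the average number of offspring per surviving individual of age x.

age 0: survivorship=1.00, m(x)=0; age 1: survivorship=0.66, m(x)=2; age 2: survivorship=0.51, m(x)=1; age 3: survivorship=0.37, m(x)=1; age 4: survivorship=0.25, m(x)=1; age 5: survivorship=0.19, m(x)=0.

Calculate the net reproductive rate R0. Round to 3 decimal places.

2.450

lx·mx by age: 0, 1.32, 0.51, 0.37, 0.25, 0
R0 = Σ lx·mx = 2.45 → 2.450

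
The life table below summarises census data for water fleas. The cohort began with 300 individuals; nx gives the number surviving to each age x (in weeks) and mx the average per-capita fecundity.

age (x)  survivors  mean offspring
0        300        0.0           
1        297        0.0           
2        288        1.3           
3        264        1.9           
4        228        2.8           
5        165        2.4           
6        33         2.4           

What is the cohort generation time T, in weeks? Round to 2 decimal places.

3.65

lx = nx/n0 = nx/300: 1, 0.99, 0.96, 0.88, 0.76, 0.55, 0.11
lx·mx: 0, 0, 1.248, 1.672, 2.128, 1.32, 0.264 → R0 = 6.632
x·lx·mx: 0, 0, 2.496, 5.016, 8.512, 6.6, 1.584 → Σ = 24.208
T = 24.208 / 6.632 = 3.650181… → 3.65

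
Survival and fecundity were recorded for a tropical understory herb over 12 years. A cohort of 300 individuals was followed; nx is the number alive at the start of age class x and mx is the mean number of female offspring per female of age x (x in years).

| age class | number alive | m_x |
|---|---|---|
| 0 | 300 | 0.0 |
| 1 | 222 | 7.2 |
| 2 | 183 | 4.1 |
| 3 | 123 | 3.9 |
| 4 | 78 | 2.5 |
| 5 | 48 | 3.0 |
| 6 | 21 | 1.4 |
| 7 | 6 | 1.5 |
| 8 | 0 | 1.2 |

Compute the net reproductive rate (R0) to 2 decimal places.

10.69

lx = nx/n0 = nx/300: 1, 0.74, 0.61, 0.41, 0.26, 0.16, 0.07, 0.02, 0
lx·mx by age: 0, 5.328, 2.501, 1.599, 0.65, 0.48, 0.098, 0.03, 0
R0 = Σ lx·mx = 10.686 → 10.69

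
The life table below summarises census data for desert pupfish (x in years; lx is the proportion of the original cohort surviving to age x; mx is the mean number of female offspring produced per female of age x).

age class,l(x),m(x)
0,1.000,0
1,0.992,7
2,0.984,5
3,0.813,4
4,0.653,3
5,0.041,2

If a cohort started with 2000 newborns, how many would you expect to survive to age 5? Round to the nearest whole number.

Expected survivors = N0 · l_5 = 2000 × 0.041 = 82 → 82

82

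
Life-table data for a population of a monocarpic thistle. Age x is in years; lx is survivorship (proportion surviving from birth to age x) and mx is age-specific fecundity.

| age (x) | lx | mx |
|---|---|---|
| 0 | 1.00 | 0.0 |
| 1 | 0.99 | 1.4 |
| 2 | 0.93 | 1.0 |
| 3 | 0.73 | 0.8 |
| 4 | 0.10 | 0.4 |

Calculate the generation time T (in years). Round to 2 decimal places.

1.75

lx·mx: 0, 1.386, 0.93, 0.584, 0.04 → R0 = 2.94
x·lx·mx: 0, 1.386, 1.86, 1.752, 0.16 → Σ = 5.158
T = 5.158 / 2.94 = 1.754422… → 1.75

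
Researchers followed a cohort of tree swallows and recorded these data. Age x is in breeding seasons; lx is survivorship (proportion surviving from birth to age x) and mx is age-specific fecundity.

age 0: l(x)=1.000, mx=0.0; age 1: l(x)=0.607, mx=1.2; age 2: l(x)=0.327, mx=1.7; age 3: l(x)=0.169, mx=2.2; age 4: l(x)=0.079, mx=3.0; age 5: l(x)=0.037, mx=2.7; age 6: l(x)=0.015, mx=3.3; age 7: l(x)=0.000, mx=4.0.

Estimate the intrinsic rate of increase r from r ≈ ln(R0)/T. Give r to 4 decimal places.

R0 = Σ lx·mx = 0 + 0.7284 + 0.5559 + 0.3718 + 0.237 + 0.0999 + 0.0495 + 0 = 2.0425
Σ x·lx·mx = 4.7001; T = 4.7001/2.0425 = 2.30115…
r ≈ ln(R0)/T = ln(2.0425)/2.30115… = 0.310355… → 0.3104

0.3104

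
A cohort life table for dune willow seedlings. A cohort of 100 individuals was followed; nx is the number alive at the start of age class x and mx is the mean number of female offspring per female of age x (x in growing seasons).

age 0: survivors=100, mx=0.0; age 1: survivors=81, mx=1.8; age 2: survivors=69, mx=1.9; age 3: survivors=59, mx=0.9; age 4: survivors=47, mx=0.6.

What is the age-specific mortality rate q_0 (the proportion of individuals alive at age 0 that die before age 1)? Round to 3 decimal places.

lx = nx/n0 = nx/100: 1, 0.81, 0.69, 0.59, 0.47
q_0 = (l_0 − l_1) / l_0 = (1 − 0.81) / 1
     = 0.19 / 1 = 0.19 → 0.190

0.190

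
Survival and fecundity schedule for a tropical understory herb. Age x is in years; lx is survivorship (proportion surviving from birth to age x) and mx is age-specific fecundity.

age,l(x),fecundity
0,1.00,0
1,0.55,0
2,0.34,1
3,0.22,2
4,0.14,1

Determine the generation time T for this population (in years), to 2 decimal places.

lx·mx: 0, 0, 0.34, 0.44, 0.14 → R0 = 0.92
x·lx·mx: 0, 0, 0.68, 1.32, 0.56 → Σ = 2.56
T = 2.56 / 0.92 = 2.782609… → 2.78

2.78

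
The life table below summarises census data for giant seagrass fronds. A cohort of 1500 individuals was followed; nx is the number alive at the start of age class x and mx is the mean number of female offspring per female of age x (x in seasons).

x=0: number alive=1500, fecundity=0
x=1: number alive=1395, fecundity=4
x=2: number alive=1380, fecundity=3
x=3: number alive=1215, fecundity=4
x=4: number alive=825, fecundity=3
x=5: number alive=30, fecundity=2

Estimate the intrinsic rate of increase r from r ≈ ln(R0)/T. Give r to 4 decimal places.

1.0783

lx = nx/n0 = nx/1500: 1, 0.93, 0.92, 0.81, 0.55, 0.02
R0 = Σ lx·mx = 0 + 3.72 + 2.76 + 3.24 + 1.65 + 0.04 = 11.41
Σ x·lx·mx = 25.76; T = 25.76/11.41 = 2.25767…
r ≈ ln(R0)/T = ln(11.41)/2.25767… = 1.07832… → 1.0783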